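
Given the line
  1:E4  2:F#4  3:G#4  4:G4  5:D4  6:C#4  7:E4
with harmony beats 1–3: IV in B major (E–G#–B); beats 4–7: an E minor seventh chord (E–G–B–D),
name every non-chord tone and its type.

F#4 (beat 2) — passing tone; C#4 (beat 6) — escape tone.

The harmony at that moment is E major triad (E, G#, B); F#4 is not a chord tone.
It is approached by step up from E4 and left by step up to G#4.
Step in, step out in the same direction — a passing tone.
The harmony at that moment is E minor seventh chord (E, G, B, D); C#4 is not a chord tone.
It is approached by step down from D4 and left by leap up to E4.
Step in, leap out — an escape tone.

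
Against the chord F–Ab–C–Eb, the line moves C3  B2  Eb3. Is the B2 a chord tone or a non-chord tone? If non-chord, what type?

The harmony at that moment is F minor seventh chord (F, Ab, C, Eb); B2 is not a chord tone.
It is approached by step down from C3 and left by leap up to Eb3.
Step in, leap out — an escape tone.

Non-chord tone — an escape tone.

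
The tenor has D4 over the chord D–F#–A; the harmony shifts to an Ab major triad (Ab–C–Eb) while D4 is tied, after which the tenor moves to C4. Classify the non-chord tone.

The harmony at that moment is Ab major triad (Ab, C, Eb); D4 is not a chord tone.
It is held over (the same pitch as the preceding D4) and left by step down to C4.
Held over from the previous chord and resolving down by step — a suspension.

D4 is a suspension.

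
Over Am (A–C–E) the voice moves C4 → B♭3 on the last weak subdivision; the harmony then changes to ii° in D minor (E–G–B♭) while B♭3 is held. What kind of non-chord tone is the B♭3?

B♭3 is an anticipation.

The harmony at that moment is A minor triad (A, C, E); B♭3 is not a chord tone.
It is approached by step down from C4 and then sustained as the same pitch into the next harmony.
Arriving early and becoming a chord tone when the harmony changes — an anticipation.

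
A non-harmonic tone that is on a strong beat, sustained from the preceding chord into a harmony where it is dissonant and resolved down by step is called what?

Approach: by preparation — the pitch is first a chord tone, then held (tied or repeated) while the harmony changes under it. Departure: down by step. Metric position: strong.
A prepared dissonance that resolves downward by step — a suspension. (The same figure resolving upward would be a retardation.)

Suspension.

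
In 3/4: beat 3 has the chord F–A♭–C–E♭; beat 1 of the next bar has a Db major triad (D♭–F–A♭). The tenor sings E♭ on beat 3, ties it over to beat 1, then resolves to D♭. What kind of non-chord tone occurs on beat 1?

Suspension.

The harmony at that moment is D♭ major triad (D♭, F, A♭); E♭ is not a chord tone.
It is held over (the same pitch as the preceding E♭) and left by step down to D♭.
Held over from the previous chord and resolving down by step — a suspension.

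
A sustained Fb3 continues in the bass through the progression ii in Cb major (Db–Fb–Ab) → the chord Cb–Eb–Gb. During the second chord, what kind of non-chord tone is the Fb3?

Pedal tone (pedal point).

The harmony at that moment is Cb major triad (Cb, Eb, Gb); Fb3 is not a chord tone.
It is held over (the same pitch as the preceding Fb3) and then sustained as the same pitch into the next harmony.
Sustained through a change of harmony — a pedal tone.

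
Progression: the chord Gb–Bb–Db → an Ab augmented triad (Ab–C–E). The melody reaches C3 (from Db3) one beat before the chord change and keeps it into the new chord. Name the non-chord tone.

The harmony at that moment is Gb major triad (Gb, Bb, Db); C3 is not a chord tone.
It is approached by step down from Db3 and then sustained as the same pitch into the next harmony.
Arriving early and becoming a chord tone when the harmony changes — an anticipation.

C3 is an anticipation.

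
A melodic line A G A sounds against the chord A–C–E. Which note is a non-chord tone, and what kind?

The harmony at that moment is A minor triad (A, C, E); G is not a chord tone.
It is approached by step down from A and left by step up to A.
Step away and step back to the same note — a neighbor tone (lower neighbor).

G is a neighbor tone.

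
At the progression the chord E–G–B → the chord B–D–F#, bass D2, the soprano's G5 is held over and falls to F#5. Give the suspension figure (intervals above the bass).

4–3 suspension.

At the second chord the bass is D2. The suspended G5 lies a fourth above the bass; after resolving down by step to F#5, the interval above the bass becomes a third.
Suspension figures are named by those two intervals: 4–3.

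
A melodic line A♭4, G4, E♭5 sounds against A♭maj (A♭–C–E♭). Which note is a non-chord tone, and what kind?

The harmony at that moment is A♭ major triad (A♭, C, E♭); G4 is not a chord tone.
It is approached by step down from A♭4 and left by leap up to E♭5.
Step in, leap out — an escape tone.

G4 is an escape tone.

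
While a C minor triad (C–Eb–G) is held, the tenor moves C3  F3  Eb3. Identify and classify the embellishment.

F3 is an appoggiatura.

The harmony at that moment is C minor triad (C, Eb, G); F3 is not a chord tone.
It is approached by leap up from C3 and left by step down to Eb3.
Leap in, step out — an appoggiatura.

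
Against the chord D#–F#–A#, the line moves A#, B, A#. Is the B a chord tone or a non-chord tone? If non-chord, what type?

The harmony at that moment is D# minor triad (D#, F#, A#); B is not a chord tone.
It is approached by step up from A# and left by step down to A#.
Step away and step back to the same note — a neighbor tone (upper neighbor).

Non-chord tone — a neighbor tone.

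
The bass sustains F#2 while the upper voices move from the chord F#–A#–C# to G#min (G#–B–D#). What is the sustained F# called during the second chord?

The harmony at that moment is G# minor triad (G#, B, D#); F#2 is not a chord tone.
It is held over (the same pitch as the preceding F#2) and then sustained as the same pitch into the next harmony.
Sustained through a change of harmony — a pedal tone.

Pedal tone (pedal point).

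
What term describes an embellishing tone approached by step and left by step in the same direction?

Passing tone.

Approach: by step. Departure: by step, continuing in the same direction.
Stepwise on both sides with no change of direction means the note fills in the space between two different chord tones — a passing tone. (Had it turned back to its starting note it would be a neighbor tone instead.)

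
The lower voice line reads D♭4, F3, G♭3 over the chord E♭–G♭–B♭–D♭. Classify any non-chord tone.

F3 is an appoggiatura.

The harmony at that moment is E♭ minor seventh chord (E♭, G♭, B♭, D♭); F3 is not a chord tone.
It is approached by leap down from D♭4 and left by step up to G♭3.
Leap in, step out — an appoggiatura.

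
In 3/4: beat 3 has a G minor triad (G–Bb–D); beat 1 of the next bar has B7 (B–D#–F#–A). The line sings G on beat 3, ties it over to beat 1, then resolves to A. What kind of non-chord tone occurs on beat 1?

Retardation.

The harmony at that moment is B dominant seventh chord (B, D#, F#, A); G is not a chord tone.
It is held over (the same pitch as the preceding G) and left by step up to A.
Held over from the previous chord and resolving up by step — a retardation.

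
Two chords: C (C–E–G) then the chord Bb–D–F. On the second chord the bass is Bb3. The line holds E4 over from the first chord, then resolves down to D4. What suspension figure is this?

At the second chord the bass is Bb3. The suspended E4 lies a fourth above the bass; after resolving down by step to D4, the interval above the bass becomes a third.
Suspension figures are named by those two intervals: 4–3.

4–3 suspension.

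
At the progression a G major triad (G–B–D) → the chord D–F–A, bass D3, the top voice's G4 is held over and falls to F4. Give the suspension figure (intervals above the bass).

At the second chord the bass is D3. The suspended G4 lies a fourth above the bass; after resolving down by step to F4, the interval above the bass becomes a third.
Suspension figures are named by those two intervals: 4–3.

4–3 suspension.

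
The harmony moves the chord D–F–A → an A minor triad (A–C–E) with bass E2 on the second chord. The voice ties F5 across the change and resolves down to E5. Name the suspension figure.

9–8 suspension.

At the second chord the bass is E2. The suspended F5 lies a ninth above the bass; after resolving down by step to E5, the interval above the bass becomes an octave.
Suspension figures are named by those two intervals: 9–8.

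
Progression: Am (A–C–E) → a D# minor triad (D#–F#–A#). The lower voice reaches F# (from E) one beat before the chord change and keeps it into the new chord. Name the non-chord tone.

The harmony at that moment is A minor triad (A, C, E); F# is not a chord tone.
It is approached by step up from E and then sustained as the same pitch into the next harmony.
Arriving early and becoming a chord tone when the harmony changes — an anticipation.

F# is an anticipation.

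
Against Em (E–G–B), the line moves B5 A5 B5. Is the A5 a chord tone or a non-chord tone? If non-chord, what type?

The harmony at that moment is E minor triad (E, G, B); A5 is not a chord tone.
It is approached by step down from B5 and left by step up to B5.
Step away and step back to the same note — a neighbor tone (lower neighbor).

Non-chord tone — a neighbor tone.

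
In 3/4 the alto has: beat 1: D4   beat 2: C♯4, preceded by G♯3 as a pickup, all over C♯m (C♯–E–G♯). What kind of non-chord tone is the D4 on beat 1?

The harmony at that moment is C♯ minor triad (C♯, E, G♯); D4 is not a chord tone.
It is approached by leap up from G♯3 and left by step down to C♯4.
Leap in, step out, metrically accented — an appoggiatura.

Appoggiatura.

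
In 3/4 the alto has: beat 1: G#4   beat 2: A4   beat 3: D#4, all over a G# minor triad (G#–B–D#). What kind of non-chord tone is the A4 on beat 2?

The harmony at that moment is G# minor triad (G#, B, D#); A4 is not a chord tone.
It is approached by step up from G#4 and left by leap down to D#4.
Step in, leap out, on a weak beat — an escape tone.

Escape tone.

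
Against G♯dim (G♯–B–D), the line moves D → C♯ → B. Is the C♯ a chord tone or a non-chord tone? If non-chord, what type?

The harmony at that moment is G♯ diminished triad (G♯, B, D); C♯ is not a chord tone.
It is approached by step down from D and left by step down to B.
Step in, step out in the same direction — a passing tone.

Non-chord tone — a passing tone.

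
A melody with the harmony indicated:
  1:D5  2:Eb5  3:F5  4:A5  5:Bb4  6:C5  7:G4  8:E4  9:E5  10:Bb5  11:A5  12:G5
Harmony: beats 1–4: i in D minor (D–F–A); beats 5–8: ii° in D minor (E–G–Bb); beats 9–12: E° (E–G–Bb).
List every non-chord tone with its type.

Eb5 (beat 2) — passing tone; C5 (beat 6) — escape tone; A5 (beat 11) — passing tone.

The harmony at that moment is D minor triad (D, F, A); Eb5 is not a chord tone.
It is approached by step up from D5 and left by step up to F5.
Step in, step out in the same direction — a passing tone.
The harmony at that moment is E diminished triad (E, G, Bb); C5 is not a chord tone.
It is approached by step up from Bb4 and left by leap down to G4.
Step in, leap out — an escape tone.
The harmony at that moment is E diminished triad (E, G, Bb); A5 is not a chord tone.
It is approached by step down from Bb5 and left by step down to G5.
Step in, step out in the same direction — a passing tone.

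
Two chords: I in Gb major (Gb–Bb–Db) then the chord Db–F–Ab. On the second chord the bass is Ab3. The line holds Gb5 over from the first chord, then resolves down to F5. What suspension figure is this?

At the second chord the bass is Ab3. The suspended Gb5 lies a seventh above the bass; after resolving down by step to F5, the interval above the bass becomes a sixth.
Suspension figures are named by those two intervals: 7–6.

7–6 suspension.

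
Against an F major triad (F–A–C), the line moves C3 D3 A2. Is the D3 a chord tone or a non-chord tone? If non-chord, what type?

Non-chord tone — an escape tone.

The harmony at that moment is F major triad (F, A, C); D3 is not a chord tone.
It is approached by step up from C3 and left by leap down to A2.
Step in, leap out — an escape tone.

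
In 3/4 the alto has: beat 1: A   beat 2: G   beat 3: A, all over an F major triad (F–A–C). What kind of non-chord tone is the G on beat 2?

The harmony at that moment is F major triad (F, A, C); G is not a chord tone.
It is approached by step down from A and left by step up to A.
Step away and step back to the same note — a neighbor tone (lower neighbor).

Lower neighbor tone.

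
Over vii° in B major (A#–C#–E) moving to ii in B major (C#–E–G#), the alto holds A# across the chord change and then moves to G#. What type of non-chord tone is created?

The harmony at that moment is C# minor triad (C#, E, G#); A# is not a chord tone.
It is held over (the same pitch as the preceding A#) and left by step down to G#.
Held over from the previous chord and resolving down by step — a suspension.

A# is a suspension.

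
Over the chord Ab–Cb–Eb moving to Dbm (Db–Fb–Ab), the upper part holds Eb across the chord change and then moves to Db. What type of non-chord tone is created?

Eb is a suspension.

The harmony at that moment is Db minor triad (Db, Fb, Ab); Eb is not a chord tone.
It is held over (the same pitch as the preceding Eb) and left by step down to Db.
Held over from the previous chord and resolving down by step — a suspension.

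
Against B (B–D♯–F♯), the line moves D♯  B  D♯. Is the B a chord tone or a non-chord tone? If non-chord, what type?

B major triad contains B, D♯, F♯; B is the root, so it is a chord tone.

Chord tone (the root of B major triad).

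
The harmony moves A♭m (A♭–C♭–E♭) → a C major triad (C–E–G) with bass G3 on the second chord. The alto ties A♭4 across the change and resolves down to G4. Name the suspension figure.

At the second chord the bass is G3. The suspended A♭4 lies a ninth above the bass; after resolving down by step to G4, the interval above the bass becomes an octave.
Suspension figures are named by those two intervals: 9–8.

9–8 suspension.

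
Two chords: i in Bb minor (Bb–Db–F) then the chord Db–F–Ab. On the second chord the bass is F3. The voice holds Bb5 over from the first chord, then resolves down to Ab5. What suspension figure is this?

At the second chord the bass is F3. The suspended Bb5 lies a fourth above the bass; after resolving down by step to Ab5, the interval above the bass becomes a third.
Suspension figures are named by those two intervals: 4–3.

4–3 suspension.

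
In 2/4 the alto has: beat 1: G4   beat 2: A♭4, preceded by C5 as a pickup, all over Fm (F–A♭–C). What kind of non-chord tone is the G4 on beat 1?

The harmony at that moment is F minor triad (F, A♭, C); G4 is not a chord tone.
It is approached by leap down from C5 and left by step up to A♭4.
Leap in, step out, metrically accented — an appoggiatura.

Appoggiatura.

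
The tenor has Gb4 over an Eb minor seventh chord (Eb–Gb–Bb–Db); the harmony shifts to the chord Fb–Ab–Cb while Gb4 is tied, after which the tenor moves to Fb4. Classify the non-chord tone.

Gb4 is a suspension.

The harmony at that moment is Fb major triad (Fb, Ab, Cb); Gb4 is not a chord tone.
It is held over (the same pitch as the preceding Gb4) and left by step down to Fb4.
Held over from the previous chord and resolving down by step — a suspension.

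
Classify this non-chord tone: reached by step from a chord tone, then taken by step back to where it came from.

Neighbor tone.

Approach: by step. Departure: by step in the opposite direction, back to the starting pitch.
Stepwise on both sides but reversing to return to the same chord tone — a neighbor tone. (Had it continued onward in the same direction it would be a passing tone instead.)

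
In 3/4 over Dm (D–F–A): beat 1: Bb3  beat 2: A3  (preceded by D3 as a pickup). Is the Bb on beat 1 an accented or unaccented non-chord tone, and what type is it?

The harmony at that moment is D minor triad (D, F, A); Bb3 is not a chord tone.
It is approached by leap up from D3 and left by step down to A3.
Leap in, step out — an appoggiatura.
It falls on the downbeat, so it is accented.

Accented appoggiatura.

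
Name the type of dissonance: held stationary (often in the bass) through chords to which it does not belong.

Pedal tone.

Approach: none. Departure: none — a single pitch is sustained while the chords change around it, passing through harmonies that do not contain it.
No melodic motion at all; the dissonance is created entirely by the moving harmonies against the stationary note — a pedal tone (pedal point).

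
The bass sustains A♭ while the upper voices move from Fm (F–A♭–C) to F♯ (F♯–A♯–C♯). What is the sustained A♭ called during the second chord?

The harmony at that moment is F♯ major triad (F♯, A♯, C♯); A♭ is not a chord tone.
It is held over (the same pitch as the preceding A♭) and then sustained as the same pitch into the next harmony.
Sustained through a change of harmony — a pedal tone.

Pedal tone (pedal point).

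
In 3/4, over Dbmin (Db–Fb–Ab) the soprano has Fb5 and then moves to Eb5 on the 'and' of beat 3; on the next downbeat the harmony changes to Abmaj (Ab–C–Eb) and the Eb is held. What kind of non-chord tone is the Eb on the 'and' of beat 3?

Anticipation.

The harmony at that moment is Db minor triad (Db, Fb, Ab); Eb5 is not a chord tone.
It is approached by step down from Fb5 and then sustained as the same pitch into the next harmony.
Arriving early and becoming a chord tone when the harmony changes — an anticipation.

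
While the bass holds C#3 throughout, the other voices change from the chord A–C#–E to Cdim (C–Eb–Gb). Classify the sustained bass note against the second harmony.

The harmony at that moment is C diminished triad (C, Eb, Gb); C#3 is not a chord tone.
It is held over (the same pitch as the preceding C#3) and then sustained as the same pitch into the next harmony.
Sustained through a change of harmony — a pedal tone.

Pedal tone (pedal point).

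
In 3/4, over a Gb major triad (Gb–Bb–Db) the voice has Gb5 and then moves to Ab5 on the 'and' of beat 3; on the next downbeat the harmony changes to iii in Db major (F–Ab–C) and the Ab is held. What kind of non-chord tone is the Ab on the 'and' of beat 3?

The harmony at that moment is Gb major triad (Gb, Bb, Db); Ab5 is not a chord tone.
It is approached by step up from Gb5 and then sustained as the same pitch into the next harmony.
Arriving early and becoming a chord tone when the harmony changes — an anticipation.

Anticipation.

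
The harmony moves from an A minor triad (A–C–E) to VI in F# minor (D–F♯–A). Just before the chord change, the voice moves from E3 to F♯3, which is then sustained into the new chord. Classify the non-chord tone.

The harmony at that moment is A minor triad (A, C, E); F♯3 is not a chord tone.
It is approached by step up from E3 and then sustained as the same pitch into the next harmony.
Arriving early and becoming a chord tone when the harmony changes — an anticipation.

F♯3 is an anticipation.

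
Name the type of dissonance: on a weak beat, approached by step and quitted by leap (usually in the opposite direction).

Approach: by step. Departure: by leap. Metric position: weak.
Step in, leap out, from a weak position — an escape tone (échappée). (It is the mirror image of the appoggiatura, which leaps in and steps out on a strong beat.)

Escape tone.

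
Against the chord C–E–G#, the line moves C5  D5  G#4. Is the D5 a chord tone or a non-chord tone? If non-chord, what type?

The harmony at that moment is C augmented triad (C, E, G#); D5 is not a chord tone.
It is approached by step up from C5 and left by leap down to G#4.
Step in, leap out — an escape tone.

Non-chord tone — an escape tone.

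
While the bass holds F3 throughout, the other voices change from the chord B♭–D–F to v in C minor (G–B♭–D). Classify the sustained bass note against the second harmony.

Pedal tone (pedal point).

The harmony at that moment is G minor triad (G, B♭, D); F3 is not a chord tone.
It is held over (the same pitch as the preceding F3) and then sustained as the same pitch into the next harmony.
Sustained through a change of harmony — a pedal tone.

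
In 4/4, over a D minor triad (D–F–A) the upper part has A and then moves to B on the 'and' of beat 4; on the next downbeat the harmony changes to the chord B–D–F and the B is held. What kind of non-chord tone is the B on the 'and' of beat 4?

The harmony at that moment is D minor triad (D, F, A); B is not a chord tone.
It is approached by step up from A and then sustained as the same pitch into the next harmony.
Arriving early and becoming a chord tone when the harmony changes — an anticipation.

Anticipation.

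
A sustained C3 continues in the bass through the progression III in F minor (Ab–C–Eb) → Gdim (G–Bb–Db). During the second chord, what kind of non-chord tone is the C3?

The harmony at that moment is G diminished triad (G, Bb, Db); C3 is not a chord tone.
It is held over (the same pitch as the preceding C3) and then sustained as the same pitch into the next harmony.
Sustained through a change of harmony — a pedal tone.

Pedal tone (pedal point).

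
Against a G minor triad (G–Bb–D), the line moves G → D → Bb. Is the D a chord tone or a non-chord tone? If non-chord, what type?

Chord tone (the fifth of G minor triad).

G minor triad contains G, Bb, D; D is the fifth, so it is a chord tone.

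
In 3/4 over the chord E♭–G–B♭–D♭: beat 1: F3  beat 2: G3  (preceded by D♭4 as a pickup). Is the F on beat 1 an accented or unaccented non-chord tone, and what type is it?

The harmony at that moment is E♭ dominant seventh chord (E♭, G, B♭, D♭); F3 is not a chord tone.
It is approached by leap down from D♭4 and left by step up to G3.
Leap in, step out — an appoggiatura.
It falls on the downbeat, so it is accented.

Accented appoggiatura.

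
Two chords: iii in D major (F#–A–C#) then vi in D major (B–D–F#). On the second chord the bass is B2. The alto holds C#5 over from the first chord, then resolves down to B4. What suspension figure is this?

At the second chord the bass is B2. The suspended C#5 lies a ninth above the bass; after resolving down by step to B4, the interval above the bass becomes an octave.
Suspension figures are named by those two intervals: 9–8.

9–8 suspension.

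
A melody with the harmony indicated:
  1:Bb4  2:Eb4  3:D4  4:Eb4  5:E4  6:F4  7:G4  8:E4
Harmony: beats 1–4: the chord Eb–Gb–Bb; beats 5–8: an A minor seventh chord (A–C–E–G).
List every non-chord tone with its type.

The harmony at that moment is Eb minor triad (Eb, Gb, Bb); D4 is not a chord tone.
It is approached by step down from Eb4 and left by step up to Eb4.
Step away and step back to the same note — a neighbor tone (lower neighbor).
The harmony at that moment is A minor seventh chord (A, C, E, G); F4 is not a chord tone.
It is approached by step up from E4 and left by step up to G4.
Step in, step out in the same direction — a passing tone.

D4 (beat 3) — neighbor tone; F4 (beat 6) — passing tone.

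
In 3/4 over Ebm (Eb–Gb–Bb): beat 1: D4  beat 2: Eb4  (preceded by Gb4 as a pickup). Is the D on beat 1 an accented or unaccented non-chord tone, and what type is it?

Accented appoggiatura.

The harmony at that moment is Eb minor triad (Eb, Gb, Bb); D4 is not a chord tone.
It is approached by leap down from Gb4 and left by step up to Eb4.
Leap in, step out — an appoggiatura.
It falls on the downbeat, so it is accented.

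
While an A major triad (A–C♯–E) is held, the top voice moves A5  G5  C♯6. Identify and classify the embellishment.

The harmony at that moment is A major triad (A, C♯, E); G5 is not a chord tone.
It is approached by step down from A5 and left by leap up to C♯6.
Step in, leap out — an escape tone.

G5 is an escape tone.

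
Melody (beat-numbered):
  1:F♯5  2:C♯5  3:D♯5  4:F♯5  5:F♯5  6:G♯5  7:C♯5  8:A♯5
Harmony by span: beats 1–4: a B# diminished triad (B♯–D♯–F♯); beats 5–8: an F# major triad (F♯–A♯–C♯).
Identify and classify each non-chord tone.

The harmony at that moment is B♯ diminished triad (B♯, D♯, F♯); C♯5 is not a chord tone.
It is approached by leap down from F♯5 and left by step up to D♯5.
Leap in, step out — an appoggiatura.
The harmony at that moment is F♯ major triad (F♯, A♯, C♯); G♯5 is not a chord tone.
It is approached by step up from F♯5 and left by leap down to C♯5.
Step in, leap out — an escape tone.

C♯5 (beat 2) — appoggiatura; G♯5 (beat 6) — escape tone.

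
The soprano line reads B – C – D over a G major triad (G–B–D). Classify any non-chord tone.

C is a passing tone.

The harmony at that moment is G major triad (G, B, D); C is not a chord tone.
It is approached by step up from B and left by step up to D.
Step in, step out in the same direction — a passing tone.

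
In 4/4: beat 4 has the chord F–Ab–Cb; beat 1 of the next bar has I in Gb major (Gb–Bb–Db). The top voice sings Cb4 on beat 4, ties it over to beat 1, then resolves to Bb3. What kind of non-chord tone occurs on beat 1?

The harmony at that moment is Gb major triad (Gb, Bb, Db); Cb4 is not a chord tone.
It is held over (the same pitch as the preceding Cb4) and left by step down to Bb3.
Held over from the previous chord and resolving down by step — a suspension.

Suspension.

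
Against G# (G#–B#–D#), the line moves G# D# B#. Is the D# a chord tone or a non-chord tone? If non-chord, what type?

Chord tone (the fifth of G# major triad).

G# major triad contains G#, B#, D#; D# is the fifth, so it is a chord tone.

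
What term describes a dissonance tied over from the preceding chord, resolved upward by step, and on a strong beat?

Approach: by preparation — the pitch is first a chord tone, then held (tied or repeated) while the harmony changes under it. Departure: up by step. Metric position: strong.
A prepared dissonance that resolves upward by step — a retardation. (The same figure resolving downward would be a suspension.)

Retardation.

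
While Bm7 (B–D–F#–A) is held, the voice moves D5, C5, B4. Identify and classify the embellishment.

C5 is a passing tone.

The harmony at that moment is B minor seventh chord (B, D, F#, A); C5 is not a chord tone.
It is approached by step down from D5 and left by step down to B4.
Step in, step out in the same direction — a passing tone.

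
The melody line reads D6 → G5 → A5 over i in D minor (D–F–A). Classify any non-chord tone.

The harmony at that moment is D minor triad (D, F, A); G5 is not a chord tone.
It is approached by leap down from D6 and left by step up to A5.
Leap in, step out — an appoggiatura.

G5 is an appoggiatura.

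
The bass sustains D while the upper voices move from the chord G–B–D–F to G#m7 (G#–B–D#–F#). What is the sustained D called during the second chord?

Pedal tone (pedal point).

The harmony at that moment is G# minor seventh chord (G#, B, D#, F#); D is not a chord tone.
It is held over (the same pitch as the preceding D) and then sustained as the same pitch into the next harmony.
Sustained through a change of harmony — a pedal tone.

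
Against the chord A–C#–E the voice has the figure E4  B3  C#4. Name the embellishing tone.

The harmony at that moment is A major triad (A, C#, E); B3 is not a chord tone.
It is approached by leap down from E4 and left by step up to C#4.
Leap in, step out — an appoggiatura.

B3 is an appoggiatura.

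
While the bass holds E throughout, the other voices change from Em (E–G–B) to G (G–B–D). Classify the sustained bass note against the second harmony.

The harmony at that moment is G major triad (G, B, D); E is not a chord tone.
It is held over (the same pitch as the preceding E) and then sustained as the same pitch into the next harmony.
Sustained through a change of harmony — a pedal tone.

Pedal tone (pedal point).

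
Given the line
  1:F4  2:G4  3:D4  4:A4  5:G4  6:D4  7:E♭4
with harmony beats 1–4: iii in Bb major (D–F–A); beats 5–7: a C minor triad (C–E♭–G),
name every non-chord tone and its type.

G4 (beat 2) — escape tone; D4 (beat 6) — appoggiatura.

The harmony at that moment is D minor triad (D, F, A); G4 is not a chord tone.
It is approached by step up from F4 and left by leap down to D4.
Step in, leap out — an escape tone.
The harmony at that moment is C minor triad (C, E♭, G); D4 is not a chord tone.
It is approached by leap down from G4 and left by step up to E♭4.
Leap in, step out — an appoggiatura.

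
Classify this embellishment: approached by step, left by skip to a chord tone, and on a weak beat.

Approach: by step. Departure: by leap. Metric position: weak.
Step in, leap out, from a weak position — an escape tone (échappée). (It is the mirror image of the appoggiatura, which leaps in and steps out on a strong beat.)

Escape tone.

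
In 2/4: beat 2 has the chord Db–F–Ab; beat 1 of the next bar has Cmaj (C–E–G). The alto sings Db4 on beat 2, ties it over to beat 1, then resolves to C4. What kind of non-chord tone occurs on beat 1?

Suspension.

The harmony at that moment is C major triad (C, E, G); Db4 is not a chord tone.
It is held over (the same pitch as the preceding Db4) and left by step down to C4.
Held over from the previous chord and resolving down by step — a suspension.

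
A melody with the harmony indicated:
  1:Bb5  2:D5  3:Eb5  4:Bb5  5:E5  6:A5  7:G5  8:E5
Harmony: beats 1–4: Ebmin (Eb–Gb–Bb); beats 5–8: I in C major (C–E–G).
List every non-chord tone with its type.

D5 (beat 2) — appoggiatura; A5 (beat 6) — appoggiatura.

The harmony at that moment is Eb minor triad (Eb, Gb, Bb); D5 is not a chord tone.
It is approached by leap down from Bb5 and left by step up to Eb5.
Leap in, step out — an appoggiatura.
The harmony at that moment is C major triad (C, E, G); A5 is not a chord tone.
It is approached by leap up from E5 and left by step down to G5.
Leap in, step out — an appoggiatura.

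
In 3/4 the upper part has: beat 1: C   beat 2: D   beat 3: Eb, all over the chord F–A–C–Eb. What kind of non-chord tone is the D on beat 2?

The harmony at that moment is F dominant seventh chord (F, A, C, Eb); D is not a chord tone.
It is approached by step up from C and left by step up to Eb.
Step in, step out in the same direction — a passing tone.

Passing tone.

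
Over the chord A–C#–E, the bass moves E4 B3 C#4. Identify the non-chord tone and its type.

The harmony at that moment is A major triad (A, C#, E); B3 is not a chord tone.
It is approached by leap down from E4 and left by step up to C#4.
Leap in, step out — an appoggiatura.

B3 is an appoggiatura.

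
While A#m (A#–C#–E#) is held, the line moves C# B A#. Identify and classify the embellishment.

B is a passing tone.

The harmony at that moment is A# minor triad (A#, C#, E#); B is not a chord tone.
It is approached by step down from C# and left by step down to A#.
Step in, step out in the same direction — a passing tone.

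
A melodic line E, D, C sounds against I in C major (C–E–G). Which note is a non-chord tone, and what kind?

D is a passing tone.

The harmony at that moment is C major triad (C, E, G); D is not a chord tone.
It is approached by step down from E and left by step down to C.
Step in, step out in the same direction — a passing tone.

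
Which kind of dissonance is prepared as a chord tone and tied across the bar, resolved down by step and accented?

Suspension.

Approach: by preparation — the pitch is first a chord tone, then held (tied or repeated) while the harmony changes under it. Departure: down by step. Metric position: strong.
A prepared dissonance that resolves downward by step — a suspension. (The same figure resolving upward would be a retardation.)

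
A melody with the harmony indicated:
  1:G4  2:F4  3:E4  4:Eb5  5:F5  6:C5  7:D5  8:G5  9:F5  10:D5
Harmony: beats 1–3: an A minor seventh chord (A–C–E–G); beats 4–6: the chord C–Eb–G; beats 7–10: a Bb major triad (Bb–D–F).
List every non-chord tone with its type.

The harmony at that moment is A minor seventh chord (A, C, E, G); F4 is not a chord tone.
It is approached by step down from G4 and left by step down to E4.
Step in, step out in the same direction — a passing tone.
The harmony at that moment is C minor triad (C, Eb, G); F5 is not a chord tone.
It is approached by step up from Eb5 and left by leap down to C5.
Step in, leap out — an escape tone.
The harmony at that moment is Bb major triad (Bb, D, F); G5 is not a chord tone.
It is approached by leap up from D5 and left by step down to F5.
Leap in, step out — an appoggiatura.

F4 (beat 2) — passing tone; F5 (beat 5) — escape tone; G5 (beat 8) — appoggiatura.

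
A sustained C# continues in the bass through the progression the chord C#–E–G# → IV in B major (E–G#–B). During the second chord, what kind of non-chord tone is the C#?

The harmony at that moment is E major triad (E, G#, B); C# is not a chord tone.
It is held over (the same pitch as the preceding C#) and then sustained as the same pitch into the next harmony.
Sustained through a change of harmony — a pedal tone.

Pedal tone (pedal point).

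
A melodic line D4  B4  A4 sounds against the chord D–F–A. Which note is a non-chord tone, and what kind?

The harmony at that moment is D minor triad (D, F, A); B4 is not a chord tone.
It is approached by leap up from D4 and left by step down to A4.
Leap in, step out — an appoggiatura.

B4 is an appoggiatura.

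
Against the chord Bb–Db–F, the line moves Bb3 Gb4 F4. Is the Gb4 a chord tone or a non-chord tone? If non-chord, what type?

Non-chord tone — an appoggiatura.

The harmony at that moment is Bb minor triad (Bb, Db, F); Gb4 is not a chord tone.
It is approached by leap up from Bb3 and left by step down to F4.
Leap in, step out — an appoggiatura.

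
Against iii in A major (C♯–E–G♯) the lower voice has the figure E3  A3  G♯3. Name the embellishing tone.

The harmony at that moment is C♯ minor triad (C♯, E, G♯); A3 is not a chord tone.
It is approached by leap up from E3 and left by step down to G♯3.
Leap in, step out — an appoggiatura.

A3 is an appoggiatura.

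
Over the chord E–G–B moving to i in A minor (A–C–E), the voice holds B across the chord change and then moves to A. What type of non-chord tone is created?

The harmony at that moment is A minor triad (A, C, E); B is not a chord tone.
It is held over (the same pitch as the preceding B) and left by step down to A.
Held over from the previous chord and resolving down by step — a suspension.

B is a suspension.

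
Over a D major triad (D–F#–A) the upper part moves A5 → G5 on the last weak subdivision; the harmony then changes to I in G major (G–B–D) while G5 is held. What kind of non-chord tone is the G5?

The harmony at that moment is D major triad (D, F#, A); G5 is not a chord tone.
It is approached by step down from A5 and then sustained as the same pitch into the next harmony.
Arriving early and becoming a chord tone when the harmony changes — an anticipation.

G5 is an anticipation.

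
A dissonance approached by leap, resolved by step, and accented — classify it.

Approach: by leap. Departure: by step. Metric position: strong.
Leap in, step out, in a metrically strong position — an appoggiatura. (It is the mirror image of the escape tone, which steps in and leaps out from a weak position.)

Appoggiatura.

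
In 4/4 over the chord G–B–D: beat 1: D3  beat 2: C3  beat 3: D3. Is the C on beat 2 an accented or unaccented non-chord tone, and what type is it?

The harmony at that moment is G major triad (G, B, D); C3 is not a chord tone.
It is approached by step down from D3 and left by step up to D3.
Step away and step back to the same note — a neighbor tone (lower neighbor).
It falls on a weak beat, so it is unaccented.

Unaccented neighbor tone.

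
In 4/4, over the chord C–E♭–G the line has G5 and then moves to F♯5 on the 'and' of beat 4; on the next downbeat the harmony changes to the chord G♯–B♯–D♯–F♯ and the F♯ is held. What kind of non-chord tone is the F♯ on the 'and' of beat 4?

The harmony at that moment is C minor triad (C, E♭, G); F♯5 is not a chord tone.
It is approached by step down from G5 and then sustained as the same pitch into the next harmony.
Arriving early and becoming a chord tone when the harmony changes — an anticipation.

Anticipation.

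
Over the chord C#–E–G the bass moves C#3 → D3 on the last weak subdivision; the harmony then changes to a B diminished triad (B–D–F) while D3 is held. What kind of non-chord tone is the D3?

D3 is an anticipation.

The harmony at that moment is C# diminished triad (C#, E, G); D3 is not a chord tone.
It is approached by step up from C#3 and then sustained as the same pitch into the next harmony.
Arriving early and becoming a chord tone when the harmony changes — an anticipation.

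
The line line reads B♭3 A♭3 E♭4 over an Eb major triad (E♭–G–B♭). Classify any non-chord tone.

A♭3 is an escape tone.

The harmony at that moment is E♭ major triad (E♭, G, B♭); A♭3 is not a chord tone.
It is approached by step down from B♭3 and left by leap up to E♭4.
Step in, leap out — an escape tone.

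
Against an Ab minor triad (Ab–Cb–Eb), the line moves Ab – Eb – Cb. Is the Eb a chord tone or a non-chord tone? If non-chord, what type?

Ab minor triad contains Ab, Cb, Eb; Eb is the fifth, so it is a chord tone.

Chord tone (the fifth of Ab minor triad).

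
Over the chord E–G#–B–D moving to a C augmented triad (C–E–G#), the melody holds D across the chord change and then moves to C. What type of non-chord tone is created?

The harmony at that moment is C augmented triad (C, E, G#); D is not a chord tone.
It is held over (the same pitch as the preceding D) and left by step down to C.
Held over from the previous chord and resolving down by step — a suspension.

D is a suspension.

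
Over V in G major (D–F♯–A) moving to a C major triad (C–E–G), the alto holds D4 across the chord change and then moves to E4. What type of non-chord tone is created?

The harmony at that moment is C major triad (C, E, G); D4 is not a chord tone.
It is held over (the same pitch as the preceding D4) and left by step up to E4.
Held over from the previous chord and resolving up by step — a retardation.

D4 is a retardation.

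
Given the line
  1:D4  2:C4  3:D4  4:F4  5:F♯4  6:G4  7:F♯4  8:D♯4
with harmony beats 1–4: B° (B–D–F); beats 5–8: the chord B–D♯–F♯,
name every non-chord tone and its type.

C4 (beat 2) — neighbor tone; G4 (beat 6) — neighbor tone.

The harmony at that moment is B diminished triad (B, D, F); C4 is not a chord tone.
It is approached by step down from D4 and left by step up to D4.
Step away and step back to the same note — a neighbor tone (lower neighbor).
The harmony at that moment is B major triad (B, D♯, F♯); G4 is not a chord tone.
It is approached by step up from F♯4 and left by step down to F♯4.
Step away and step back to the same note — a neighbor tone (upper neighbor).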